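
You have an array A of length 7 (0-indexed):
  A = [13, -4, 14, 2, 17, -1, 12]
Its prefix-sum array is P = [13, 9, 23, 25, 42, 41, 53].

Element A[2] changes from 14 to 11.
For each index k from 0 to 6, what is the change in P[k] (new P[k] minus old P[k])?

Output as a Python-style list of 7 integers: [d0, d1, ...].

Answer: [0, 0, -3, -3, -3, -3, -3]

Derivation:
Element change: A[2] 14 -> 11, delta = -3
For k < 2: P[k] unchanged, delta_P[k] = 0
For k >= 2: P[k] shifts by exactly -3
Delta array: [0, 0, -3, -3, -3, -3, -3]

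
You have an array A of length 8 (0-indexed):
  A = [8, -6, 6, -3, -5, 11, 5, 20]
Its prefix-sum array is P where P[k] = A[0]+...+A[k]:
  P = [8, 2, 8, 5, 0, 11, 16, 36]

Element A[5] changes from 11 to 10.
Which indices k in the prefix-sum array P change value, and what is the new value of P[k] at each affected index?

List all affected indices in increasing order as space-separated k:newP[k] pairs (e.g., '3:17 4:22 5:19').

P[k] = A[0] + ... + A[k]
P[k] includes A[5] iff k >= 5
Affected indices: 5, 6, ..., 7; delta = -1
  P[5]: 11 + -1 = 10
  P[6]: 16 + -1 = 15
  P[7]: 36 + -1 = 35

Answer: 5:10 6:15 7:35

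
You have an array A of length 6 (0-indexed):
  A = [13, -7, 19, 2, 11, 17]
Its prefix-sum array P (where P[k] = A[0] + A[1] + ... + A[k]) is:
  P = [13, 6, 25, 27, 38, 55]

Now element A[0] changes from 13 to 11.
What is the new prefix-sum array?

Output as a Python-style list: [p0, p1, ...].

Answer: [11, 4, 23, 25, 36, 53]

Derivation:
Change: A[0] 13 -> 11, delta = -2
P[k] for k < 0: unchanged (A[0] not included)
P[k] for k >= 0: shift by delta = -2
  P[0] = 13 + -2 = 11
  P[1] = 6 + -2 = 4
  P[2] = 25 + -2 = 23
  P[3] = 27 + -2 = 25
  P[4] = 38 + -2 = 36
  P[5] = 55 + -2 = 53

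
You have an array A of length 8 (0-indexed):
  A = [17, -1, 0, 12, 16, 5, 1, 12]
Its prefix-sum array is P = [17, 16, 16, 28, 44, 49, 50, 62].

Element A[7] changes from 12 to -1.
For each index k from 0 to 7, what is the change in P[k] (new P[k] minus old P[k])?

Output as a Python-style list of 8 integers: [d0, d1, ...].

Element change: A[7] 12 -> -1, delta = -13
For k < 7: P[k] unchanged, delta_P[k] = 0
For k >= 7: P[k] shifts by exactly -13
Delta array: [0, 0, 0, 0, 0, 0, 0, -13]

Answer: [0, 0, 0, 0, 0, 0, 0, -13]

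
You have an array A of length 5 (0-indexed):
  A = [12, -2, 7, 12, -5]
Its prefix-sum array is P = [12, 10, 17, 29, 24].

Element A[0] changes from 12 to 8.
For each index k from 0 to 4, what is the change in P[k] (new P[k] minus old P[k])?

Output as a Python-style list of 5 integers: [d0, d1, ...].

Element change: A[0] 12 -> 8, delta = -4
For k < 0: P[k] unchanged, delta_P[k] = 0
For k >= 0: P[k] shifts by exactly -4
Delta array: [-4, -4, -4, -4, -4]

Answer: [-4, -4, -4, -4, -4]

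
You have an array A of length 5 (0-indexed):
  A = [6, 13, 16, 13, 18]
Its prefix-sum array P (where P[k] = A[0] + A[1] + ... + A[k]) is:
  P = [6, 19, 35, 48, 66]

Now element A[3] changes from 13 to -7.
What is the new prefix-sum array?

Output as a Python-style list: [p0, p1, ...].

Answer: [6, 19, 35, 28, 46]

Derivation:
Change: A[3] 13 -> -7, delta = -20
P[k] for k < 3: unchanged (A[3] not included)
P[k] for k >= 3: shift by delta = -20
  P[0] = 6 + 0 = 6
  P[1] = 19 + 0 = 19
  P[2] = 35 + 0 = 35
  P[3] = 48 + -20 = 28
  P[4] = 66 + -20 = 46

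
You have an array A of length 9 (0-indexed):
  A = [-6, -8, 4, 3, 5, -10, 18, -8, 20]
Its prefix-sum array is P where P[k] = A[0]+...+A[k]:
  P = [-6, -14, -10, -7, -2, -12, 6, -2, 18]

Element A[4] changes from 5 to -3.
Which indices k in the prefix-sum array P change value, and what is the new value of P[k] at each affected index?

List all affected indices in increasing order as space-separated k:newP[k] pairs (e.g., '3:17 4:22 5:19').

Answer: 4:-10 5:-20 6:-2 7:-10 8:10

Derivation:
P[k] = A[0] + ... + A[k]
P[k] includes A[4] iff k >= 4
Affected indices: 4, 5, ..., 8; delta = -8
  P[4]: -2 + -8 = -10
  P[5]: -12 + -8 = -20
  P[6]: 6 + -8 = -2
  P[7]: -2 + -8 = -10
  P[8]: 18 + -8 = 10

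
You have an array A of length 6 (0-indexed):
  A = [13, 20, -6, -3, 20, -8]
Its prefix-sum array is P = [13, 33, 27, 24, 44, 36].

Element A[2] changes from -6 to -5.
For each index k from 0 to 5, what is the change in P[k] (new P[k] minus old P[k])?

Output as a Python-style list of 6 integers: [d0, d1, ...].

Element change: A[2] -6 -> -5, delta = 1
For k < 2: P[k] unchanged, delta_P[k] = 0
For k >= 2: P[k] shifts by exactly 1
Delta array: [0, 0, 1, 1, 1, 1]

Answer: [0, 0, 1, 1, 1, 1]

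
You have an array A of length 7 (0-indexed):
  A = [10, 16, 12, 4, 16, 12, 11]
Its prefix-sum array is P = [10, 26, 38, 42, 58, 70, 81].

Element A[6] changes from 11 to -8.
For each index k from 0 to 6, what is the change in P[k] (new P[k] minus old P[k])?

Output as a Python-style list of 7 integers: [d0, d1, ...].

Answer: [0, 0, 0, 0, 0, 0, -19]

Derivation:
Element change: A[6] 11 -> -8, delta = -19
For k < 6: P[k] unchanged, delta_P[k] = 0
For k >= 6: P[k] shifts by exactly -19
Delta array: [0, 0, 0, 0, 0, 0, -19]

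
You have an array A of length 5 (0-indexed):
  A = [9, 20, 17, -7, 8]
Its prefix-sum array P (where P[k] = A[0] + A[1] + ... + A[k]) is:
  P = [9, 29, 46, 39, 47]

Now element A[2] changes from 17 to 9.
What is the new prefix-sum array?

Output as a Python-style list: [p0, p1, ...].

Answer: [9, 29, 38, 31, 39]

Derivation:
Change: A[2] 17 -> 9, delta = -8
P[k] for k < 2: unchanged (A[2] not included)
P[k] for k >= 2: shift by delta = -8
  P[0] = 9 + 0 = 9
  P[1] = 29 + 0 = 29
  P[2] = 46 + -8 = 38
  P[3] = 39 + -8 = 31
  P[4] = 47 + -8 = 39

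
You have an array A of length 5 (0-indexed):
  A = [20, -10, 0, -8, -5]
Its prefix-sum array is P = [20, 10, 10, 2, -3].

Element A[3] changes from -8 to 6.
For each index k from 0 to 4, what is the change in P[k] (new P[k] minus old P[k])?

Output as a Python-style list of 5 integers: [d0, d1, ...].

Answer: [0, 0, 0, 14, 14]

Derivation:
Element change: A[3] -8 -> 6, delta = 14
For k < 3: P[k] unchanged, delta_P[k] = 0
For k >= 3: P[k] shifts by exactly 14
Delta array: [0, 0, 0, 14, 14]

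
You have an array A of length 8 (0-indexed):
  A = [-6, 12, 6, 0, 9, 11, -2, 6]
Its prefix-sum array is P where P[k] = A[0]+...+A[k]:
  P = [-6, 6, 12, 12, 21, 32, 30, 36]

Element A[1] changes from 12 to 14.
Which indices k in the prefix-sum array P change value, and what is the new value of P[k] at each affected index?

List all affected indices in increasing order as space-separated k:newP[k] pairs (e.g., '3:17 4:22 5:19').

Answer: 1:8 2:14 3:14 4:23 5:34 6:32 7:38

Derivation:
P[k] = A[0] + ... + A[k]
P[k] includes A[1] iff k >= 1
Affected indices: 1, 2, ..., 7; delta = 2
  P[1]: 6 + 2 = 8
  P[2]: 12 + 2 = 14
  P[3]: 12 + 2 = 14
  P[4]: 21 + 2 = 23
  P[5]: 32 + 2 = 34
  P[6]: 30 + 2 = 32
  P[7]: 36 + 2 = 38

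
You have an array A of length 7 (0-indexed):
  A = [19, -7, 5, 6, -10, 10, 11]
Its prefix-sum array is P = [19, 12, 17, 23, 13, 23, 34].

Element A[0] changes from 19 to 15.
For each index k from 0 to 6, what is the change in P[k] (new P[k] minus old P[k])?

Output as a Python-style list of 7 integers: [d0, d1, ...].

Answer: [-4, -4, -4, -4, -4, -4, -4]

Derivation:
Element change: A[0] 19 -> 15, delta = -4
For k < 0: P[k] unchanged, delta_P[k] = 0
For k >= 0: P[k] shifts by exactly -4
Delta array: [-4, -4, -4, -4, -4, -4, -4]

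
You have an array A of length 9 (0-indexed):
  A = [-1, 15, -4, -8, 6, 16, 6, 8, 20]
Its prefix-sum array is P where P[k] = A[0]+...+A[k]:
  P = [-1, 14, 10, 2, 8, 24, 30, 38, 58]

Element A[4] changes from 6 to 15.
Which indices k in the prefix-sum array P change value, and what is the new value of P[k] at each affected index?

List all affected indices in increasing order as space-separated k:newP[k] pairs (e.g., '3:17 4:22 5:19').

Answer: 4:17 5:33 6:39 7:47 8:67

Derivation:
P[k] = A[0] + ... + A[k]
P[k] includes A[4] iff k >= 4
Affected indices: 4, 5, ..., 8; delta = 9
  P[4]: 8 + 9 = 17
  P[5]: 24 + 9 = 33
  P[6]: 30 + 9 = 39
  P[7]: 38 + 9 = 47
  P[8]: 58 + 9 = 67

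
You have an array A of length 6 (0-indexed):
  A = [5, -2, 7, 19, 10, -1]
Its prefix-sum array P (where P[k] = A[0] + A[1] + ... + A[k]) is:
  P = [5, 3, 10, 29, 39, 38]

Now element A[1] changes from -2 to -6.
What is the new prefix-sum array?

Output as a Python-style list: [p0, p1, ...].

Change: A[1] -2 -> -6, delta = -4
P[k] for k < 1: unchanged (A[1] not included)
P[k] for k >= 1: shift by delta = -4
  P[0] = 5 + 0 = 5
  P[1] = 3 + -4 = -1
  P[2] = 10 + -4 = 6
  P[3] = 29 + -4 = 25
  P[4] = 39 + -4 = 35
  P[5] = 38 + -4 = 34

Answer: [5, -1, 6, 25, 35, 34]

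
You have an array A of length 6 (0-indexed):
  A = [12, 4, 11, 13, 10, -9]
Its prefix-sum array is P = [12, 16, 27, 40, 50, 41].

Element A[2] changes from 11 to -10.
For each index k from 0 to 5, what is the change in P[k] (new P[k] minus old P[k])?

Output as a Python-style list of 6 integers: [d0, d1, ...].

Answer: [0, 0, -21, -21, -21, -21]

Derivation:
Element change: A[2] 11 -> -10, delta = -21
For k < 2: P[k] unchanged, delta_P[k] = 0
For k >= 2: P[k] shifts by exactly -21
Delta array: [0, 0, -21, -21, -21, -21]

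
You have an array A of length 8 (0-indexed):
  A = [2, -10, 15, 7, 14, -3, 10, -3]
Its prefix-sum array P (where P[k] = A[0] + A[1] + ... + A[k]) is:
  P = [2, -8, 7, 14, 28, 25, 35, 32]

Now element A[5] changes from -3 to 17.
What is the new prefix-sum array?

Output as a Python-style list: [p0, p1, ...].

Answer: [2, -8, 7, 14, 28, 45, 55, 52]

Derivation:
Change: A[5] -3 -> 17, delta = 20
P[k] for k < 5: unchanged (A[5] not included)
P[k] for k >= 5: shift by delta = 20
  P[0] = 2 + 0 = 2
  P[1] = -8 + 0 = -8
  P[2] = 7 + 0 = 7
  P[3] = 14 + 0 = 14
  P[4] = 28 + 0 = 28
  P[5] = 25 + 20 = 45
  P[6] = 35 + 20 = 55
  P[7] = 32 + 20 = 52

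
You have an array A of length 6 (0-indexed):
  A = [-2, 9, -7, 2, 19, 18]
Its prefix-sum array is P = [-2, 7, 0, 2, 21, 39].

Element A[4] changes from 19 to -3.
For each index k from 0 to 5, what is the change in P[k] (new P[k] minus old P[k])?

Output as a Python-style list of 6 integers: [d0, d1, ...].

Answer: [0, 0, 0, 0, -22, -22]

Derivation:
Element change: A[4] 19 -> -3, delta = -22
For k < 4: P[k] unchanged, delta_P[k] = 0
For k >= 4: P[k] shifts by exactly -22
Delta array: [0, 0, 0, 0, -22, -22]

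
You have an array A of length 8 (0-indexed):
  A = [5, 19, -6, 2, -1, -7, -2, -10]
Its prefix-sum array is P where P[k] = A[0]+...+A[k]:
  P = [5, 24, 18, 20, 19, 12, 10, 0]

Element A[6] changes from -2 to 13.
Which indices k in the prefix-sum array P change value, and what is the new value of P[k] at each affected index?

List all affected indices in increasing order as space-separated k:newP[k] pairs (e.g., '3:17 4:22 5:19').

Answer: 6:25 7:15

Derivation:
P[k] = A[0] + ... + A[k]
P[k] includes A[6] iff k >= 6
Affected indices: 6, 7, ..., 7; delta = 15
  P[6]: 10 + 15 = 25
  P[7]: 0 + 15 = 15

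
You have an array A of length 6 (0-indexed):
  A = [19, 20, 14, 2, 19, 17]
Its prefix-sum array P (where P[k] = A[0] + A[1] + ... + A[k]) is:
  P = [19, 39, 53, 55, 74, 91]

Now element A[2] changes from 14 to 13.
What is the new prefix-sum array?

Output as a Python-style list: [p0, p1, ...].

Answer: [19, 39, 52, 54, 73, 90]

Derivation:
Change: A[2] 14 -> 13, delta = -1
P[k] for k < 2: unchanged (A[2] not included)
P[k] for k >= 2: shift by delta = -1
  P[0] = 19 + 0 = 19
  P[1] = 39 + 0 = 39
  P[2] = 53 + -1 = 52
  P[3] = 55 + -1 = 54
  P[4] = 74 + -1 = 73
  P[5] = 91 + -1 = 90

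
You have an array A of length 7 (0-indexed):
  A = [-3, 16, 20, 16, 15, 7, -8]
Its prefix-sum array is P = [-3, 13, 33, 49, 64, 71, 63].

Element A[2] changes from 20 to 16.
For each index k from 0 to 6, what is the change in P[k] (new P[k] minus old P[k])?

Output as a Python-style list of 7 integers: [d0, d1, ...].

Element change: A[2] 20 -> 16, delta = -4
For k < 2: P[k] unchanged, delta_P[k] = 0
For k >= 2: P[k] shifts by exactly -4
Delta array: [0, 0, -4, -4, -4, -4, -4]

Answer: [0, 0, -4, -4, -4, -4, -4]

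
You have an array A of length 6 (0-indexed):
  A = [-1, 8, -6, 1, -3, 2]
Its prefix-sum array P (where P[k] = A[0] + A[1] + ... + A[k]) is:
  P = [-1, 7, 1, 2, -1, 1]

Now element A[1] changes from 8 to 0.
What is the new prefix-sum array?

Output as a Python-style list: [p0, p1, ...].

Change: A[1] 8 -> 0, delta = -8
P[k] for k < 1: unchanged (A[1] not included)
P[k] for k >= 1: shift by delta = -8
  P[0] = -1 + 0 = -1
  P[1] = 7 + -8 = -1
  P[2] = 1 + -8 = -7
  P[3] = 2 + -8 = -6
  P[4] = -1 + -8 = -9
  P[5] = 1 + -8 = -7

Answer: [-1, -1, -7, -6, -9, -7]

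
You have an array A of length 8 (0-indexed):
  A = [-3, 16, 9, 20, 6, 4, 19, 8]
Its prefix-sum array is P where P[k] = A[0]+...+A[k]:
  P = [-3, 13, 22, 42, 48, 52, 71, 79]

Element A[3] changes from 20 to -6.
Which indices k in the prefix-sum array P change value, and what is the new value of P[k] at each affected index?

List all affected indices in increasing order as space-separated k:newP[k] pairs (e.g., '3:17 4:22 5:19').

P[k] = A[0] + ... + A[k]
P[k] includes A[3] iff k >= 3
Affected indices: 3, 4, ..., 7; delta = -26
  P[3]: 42 + -26 = 16
  P[4]: 48 + -26 = 22
  P[5]: 52 + -26 = 26
  P[6]: 71 + -26 = 45
  P[7]: 79 + -26 = 53

Answer: 3:16 4:22 5:26 6:45 7:53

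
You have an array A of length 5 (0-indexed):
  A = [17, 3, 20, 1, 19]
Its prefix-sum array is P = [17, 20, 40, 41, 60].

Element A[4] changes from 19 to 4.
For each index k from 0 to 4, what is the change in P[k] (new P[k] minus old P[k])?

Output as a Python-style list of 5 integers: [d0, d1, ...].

Element change: A[4] 19 -> 4, delta = -15
For k < 4: P[k] unchanged, delta_P[k] = 0
For k >= 4: P[k] shifts by exactly -15
Delta array: [0, 0, 0, 0, -15]

Answer: [0, 0, 0, 0, -15]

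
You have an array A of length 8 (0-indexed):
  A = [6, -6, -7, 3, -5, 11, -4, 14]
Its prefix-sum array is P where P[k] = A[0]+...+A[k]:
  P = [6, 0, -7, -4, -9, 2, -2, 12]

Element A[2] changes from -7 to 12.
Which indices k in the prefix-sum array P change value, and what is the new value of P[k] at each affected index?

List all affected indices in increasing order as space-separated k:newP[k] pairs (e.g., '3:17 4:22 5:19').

P[k] = A[0] + ... + A[k]
P[k] includes A[2] iff k >= 2
Affected indices: 2, 3, ..., 7; delta = 19
  P[2]: -7 + 19 = 12
  P[3]: -4 + 19 = 15
  P[4]: -9 + 19 = 10
  P[5]: 2 + 19 = 21
  P[6]: -2 + 19 = 17
  P[7]: 12 + 19 = 31

Answer: 2:12 3:15 4:10 5:21 6:17 7:31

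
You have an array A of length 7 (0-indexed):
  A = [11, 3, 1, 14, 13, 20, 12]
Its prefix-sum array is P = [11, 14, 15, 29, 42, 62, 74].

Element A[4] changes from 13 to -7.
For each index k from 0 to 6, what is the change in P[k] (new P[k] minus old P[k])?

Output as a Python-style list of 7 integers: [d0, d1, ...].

Element change: A[4] 13 -> -7, delta = -20
For k < 4: P[k] unchanged, delta_P[k] = 0
For k >= 4: P[k] shifts by exactly -20
Delta array: [0, 0, 0, 0, -20, -20, -20]

Answer: [0, 0, 0, 0, -20, -20, -20]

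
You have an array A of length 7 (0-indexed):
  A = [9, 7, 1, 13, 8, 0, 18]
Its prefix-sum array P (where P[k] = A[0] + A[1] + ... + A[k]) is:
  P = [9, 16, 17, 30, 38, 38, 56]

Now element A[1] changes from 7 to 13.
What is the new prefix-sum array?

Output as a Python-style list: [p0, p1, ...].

Answer: [9, 22, 23, 36, 44, 44, 62]

Derivation:
Change: A[1] 7 -> 13, delta = 6
P[k] for k < 1: unchanged (A[1] not included)
P[k] for k >= 1: shift by delta = 6
  P[0] = 9 + 0 = 9
  P[1] = 16 + 6 = 22
  P[2] = 17 + 6 = 23
  P[3] = 30 + 6 = 36
  P[4] = 38 + 6 = 44
  P[5] = 38 + 6 = 44
  P[6] = 56 + 6 = 62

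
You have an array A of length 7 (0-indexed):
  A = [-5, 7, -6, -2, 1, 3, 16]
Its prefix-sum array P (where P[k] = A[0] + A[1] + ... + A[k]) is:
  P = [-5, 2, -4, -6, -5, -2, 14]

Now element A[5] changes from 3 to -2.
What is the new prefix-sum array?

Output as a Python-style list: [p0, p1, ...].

Answer: [-5, 2, -4, -6, -5, -7, 9]

Derivation:
Change: A[5] 3 -> -2, delta = -5
P[k] for k < 5: unchanged (A[5] not included)
P[k] for k >= 5: shift by delta = -5
  P[0] = -5 + 0 = -5
  P[1] = 2 + 0 = 2
  P[2] = -4 + 0 = -4
  P[3] = -6 + 0 = -6
  P[4] = -5 + 0 = -5
  P[5] = -2 + -5 = -7
  P[6] = 14 + -5 = 9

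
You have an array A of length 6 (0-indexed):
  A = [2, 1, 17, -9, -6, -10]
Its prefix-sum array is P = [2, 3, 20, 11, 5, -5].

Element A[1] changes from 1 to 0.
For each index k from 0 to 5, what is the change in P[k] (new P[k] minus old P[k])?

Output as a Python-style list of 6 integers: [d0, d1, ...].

Element change: A[1] 1 -> 0, delta = -1
For k < 1: P[k] unchanged, delta_P[k] = 0
For k >= 1: P[k] shifts by exactly -1
Delta array: [0, -1, -1, -1, -1, -1]

Answer: [0, -1, -1, -1, -1, -1]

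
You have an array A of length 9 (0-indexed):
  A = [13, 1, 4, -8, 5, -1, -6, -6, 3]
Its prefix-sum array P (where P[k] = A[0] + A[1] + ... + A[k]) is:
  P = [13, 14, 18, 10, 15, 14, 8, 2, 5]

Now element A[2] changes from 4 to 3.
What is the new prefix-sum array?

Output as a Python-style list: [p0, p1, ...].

Answer: [13, 14, 17, 9, 14, 13, 7, 1, 4]

Derivation:
Change: A[2] 4 -> 3, delta = -1
P[k] for k < 2: unchanged (A[2] not included)
P[k] for k >= 2: shift by delta = -1
  P[0] = 13 + 0 = 13
  P[1] = 14 + 0 = 14
  P[2] = 18 + -1 = 17
  P[3] = 10 + -1 = 9
  P[4] = 15 + -1 = 14
  P[5] = 14 + -1 = 13
  P[6] = 8 + -1 = 7
  P[7] = 2 + -1 = 1
  P[8] = 5 + -1 = 4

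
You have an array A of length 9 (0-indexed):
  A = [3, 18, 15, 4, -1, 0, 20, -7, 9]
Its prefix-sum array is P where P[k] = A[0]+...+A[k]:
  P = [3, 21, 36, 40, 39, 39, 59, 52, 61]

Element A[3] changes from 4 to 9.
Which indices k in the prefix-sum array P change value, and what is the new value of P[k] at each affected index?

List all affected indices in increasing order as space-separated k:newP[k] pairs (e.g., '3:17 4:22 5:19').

P[k] = A[0] + ... + A[k]
P[k] includes A[3] iff k >= 3
Affected indices: 3, 4, ..., 8; delta = 5
  P[3]: 40 + 5 = 45
  P[4]: 39 + 5 = 44
  P[5]: 39 + 5 = 44
  P[6]: 59 + 5 = 64
  P[7]: 52 + 5 = 57
  P[8]: 61 + 5 = 66

Answer: 3:45 4:44 5:44 6:64 7:57 8:66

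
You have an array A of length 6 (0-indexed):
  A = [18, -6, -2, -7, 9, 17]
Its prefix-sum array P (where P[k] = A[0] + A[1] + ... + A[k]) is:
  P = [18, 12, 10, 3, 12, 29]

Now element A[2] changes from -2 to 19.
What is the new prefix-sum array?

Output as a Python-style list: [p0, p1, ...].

Change: A[2] -2 -> 19, delta = 21
P[k] for k < 2: unchanged (A[2] not included)
P[k] for k >= 2: shift by delta = 21
  P[0] = 18 + 0 = 18
  P[1] = 12 + 0 = 12
  P[2] = 10 + 21 = 31
  P[3] = 3 + 21 = 24
  P[4] = 12 + 21 = 33
  P[5] = 29 + 21 = 50

Answer: [18, 12, 31, 24, 33, 50]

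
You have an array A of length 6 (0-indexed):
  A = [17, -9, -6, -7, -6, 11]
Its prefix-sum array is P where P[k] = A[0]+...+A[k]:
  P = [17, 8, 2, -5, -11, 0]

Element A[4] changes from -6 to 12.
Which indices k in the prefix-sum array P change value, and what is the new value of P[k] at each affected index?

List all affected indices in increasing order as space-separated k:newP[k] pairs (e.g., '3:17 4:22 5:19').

Answer: 4:7 5:18

Derivation:
P[k] = A[0] + ... + A[k]
P[k] includes A[4] iff k >= 4
Affected indices: 4, 5, ..., 5; delta = 18
  P[4]: -11 + 18 = 7
  P[5]: 0 + 18 = 18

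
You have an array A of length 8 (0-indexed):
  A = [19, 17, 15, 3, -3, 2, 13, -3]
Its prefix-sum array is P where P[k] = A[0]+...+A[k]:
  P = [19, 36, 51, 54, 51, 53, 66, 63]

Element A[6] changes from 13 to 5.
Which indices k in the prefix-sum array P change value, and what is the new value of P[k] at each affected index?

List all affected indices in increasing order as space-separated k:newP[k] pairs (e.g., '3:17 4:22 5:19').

P[k] = A[0] + ... + A[k]
P[k] includes A[6] iff k >= 6
Affected indices: 6, 7, ..., 7; delta = -8
  P[6]: 66 + -8 = 58
  P[7]: 63 + -8 = 55

Answer: 6:58 7:55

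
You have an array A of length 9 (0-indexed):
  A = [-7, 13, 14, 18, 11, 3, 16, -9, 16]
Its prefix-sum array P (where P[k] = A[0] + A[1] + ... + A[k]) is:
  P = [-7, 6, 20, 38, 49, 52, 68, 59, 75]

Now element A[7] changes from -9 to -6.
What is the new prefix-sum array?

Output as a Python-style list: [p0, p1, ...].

Answer: [-7, 6, 20, 38, 49, 52, 68, 62, 78]

Derivation:
Change: A[7] -9 -> -6, delta = 3
P[k] for k < 7: unchanged (A[7] not included)
P[k] for k >= 7: shift by delta = 3
  P[0] = -7 + 0 = -7
  P[1] = 6 + 0 = 6
  P[2] = 20 + 0 = 20
  P[3] = 38 + 0 = 38
  P[4] = 49 + 0 = 49
  P[5] = 52 + 0 = 52
  P[6] = 68 + 0 = 68
  P[7] = 59 + 3 = 62
  P[8] = 75 + 3 = 78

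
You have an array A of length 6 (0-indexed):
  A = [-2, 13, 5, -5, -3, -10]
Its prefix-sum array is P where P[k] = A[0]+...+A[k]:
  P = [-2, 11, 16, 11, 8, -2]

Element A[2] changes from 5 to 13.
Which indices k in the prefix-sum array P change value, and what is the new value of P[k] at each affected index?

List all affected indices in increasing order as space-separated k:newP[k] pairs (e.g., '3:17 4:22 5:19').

P[k] = A[0] + ... + A[k]
P[k] includes A[2] iff k >= 2
Affected indices: 2, 3, ..., 5; delta = 8
  P[2]: 16 + 8 = 24
  P[3]: 11 + 8 = 19
  P[4]: 8 + 8 = 16
  P[5]: -2 + 8 = 6

Answer: 2:24 3:19 4:16 5:6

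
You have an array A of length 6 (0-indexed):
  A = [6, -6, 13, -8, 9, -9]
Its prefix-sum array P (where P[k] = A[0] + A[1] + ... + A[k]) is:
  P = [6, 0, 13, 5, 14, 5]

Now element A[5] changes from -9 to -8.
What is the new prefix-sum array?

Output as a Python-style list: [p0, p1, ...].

Answer: [6, 0, 13, 5, 14, 6]

Derivation:
Change: A[5] -9 -> -8, delta = 1
P[k] for k < 5: unchanged (A[5] not included)
P[k] for k >= 5: shift by delta = 1
  P[0] = 6 + 0 = 6
  P[1] = 0 + 0 = 0
  P[2] = 13 + 0 = 13
  P[3] = 5 + 0 = 5
  P[4] = 14 + 0 = 14
  P[5] = 5 + 1 = 6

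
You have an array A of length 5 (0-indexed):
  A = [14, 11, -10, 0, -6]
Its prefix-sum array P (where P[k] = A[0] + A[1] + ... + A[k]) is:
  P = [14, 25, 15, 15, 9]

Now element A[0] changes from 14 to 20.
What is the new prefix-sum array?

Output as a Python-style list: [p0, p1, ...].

Change: A[0] 14 -> 20, delta = 6
P[k] for k < 0: unchanged (A[0] not included)
P[k] for k >= 0: shift by delta = 6
  P[0] = 14 + 6 = 20
  P[1] = 25 + 6 = 31
  P[2] = 15 + 6 = 21
  P[3] = 15 + 6 = 21
  P[4] = 9 + 6 = 15

Answer: [20, 31, 21, 21, 15]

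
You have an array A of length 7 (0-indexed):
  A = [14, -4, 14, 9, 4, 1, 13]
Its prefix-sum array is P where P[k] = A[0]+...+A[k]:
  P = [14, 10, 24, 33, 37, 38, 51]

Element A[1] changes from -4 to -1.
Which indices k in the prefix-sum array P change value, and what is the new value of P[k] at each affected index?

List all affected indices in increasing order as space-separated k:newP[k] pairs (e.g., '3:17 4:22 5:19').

Answer: 1:13 2:27 3:36 4:40 5:41 6:54

Derivation:
P[k] = A[0] + ... + A[k]
P[k] includes A[1] iff k >= 1
Affected indices: 1, 2, ..., 6; delta = 3
  P[1]: 10 + 3 = 13
  P[2]: 24 + 3 = 27
  P[3]: 33 + 3 = 36
  P[4]: 37 + 3 = 40
  P[5]: 38 + 3 = 41
  P[6]: 51 + 3 = 54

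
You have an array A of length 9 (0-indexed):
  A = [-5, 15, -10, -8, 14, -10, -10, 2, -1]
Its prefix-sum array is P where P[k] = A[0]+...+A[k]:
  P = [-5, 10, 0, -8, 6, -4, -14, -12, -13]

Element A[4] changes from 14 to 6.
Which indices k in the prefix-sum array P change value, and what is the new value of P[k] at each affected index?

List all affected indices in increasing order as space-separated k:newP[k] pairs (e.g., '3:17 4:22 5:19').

Answer: 4:-2 5:-12 6:-22 7:-20 8:-21

Derivation:
P[k] = A[0] + ... + A[k]
P[k] includes A[4] iff k >= 4
Affected indices: 4, 5, ..., 8; delta = -8
  P[4]: 6 + -8 = -2
  P[5]: -4 + -8 = -12
  P[6]: -14 + -8 = -22
  P[7]: -12 + -8 = -20
  P[8]: -13 + -8 = -21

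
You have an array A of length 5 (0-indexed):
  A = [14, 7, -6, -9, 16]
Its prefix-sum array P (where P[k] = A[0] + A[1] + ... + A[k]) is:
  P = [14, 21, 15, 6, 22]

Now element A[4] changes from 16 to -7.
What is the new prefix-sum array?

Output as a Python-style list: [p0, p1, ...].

Answer: [14, 21, 15, 6, -1]

Derivation:
Change: A[4] 16 -> -7, delta = -23
P[k] for k < 4: unchanged (A[4] not included)
P[k] for k >= 4: shift by delta = -23
  P[0] = 14 + 0 = 14
  P[1] = 21 + 0 = 21
  P[2] = 15 + 0 = 15
  P[3] = 6 + 0 = 6
  P[4] = 22 + -23 = -1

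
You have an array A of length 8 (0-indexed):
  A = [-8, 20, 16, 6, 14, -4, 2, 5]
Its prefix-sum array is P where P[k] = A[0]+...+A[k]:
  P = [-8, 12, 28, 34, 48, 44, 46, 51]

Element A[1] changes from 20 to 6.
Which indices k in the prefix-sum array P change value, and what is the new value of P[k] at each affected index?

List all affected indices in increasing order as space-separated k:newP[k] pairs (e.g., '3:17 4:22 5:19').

P[k] = A[0] + ... + A[k]
P[k] includes A[1] iff k >= 1
Affected indices: 1, 2, ..., 7; delta = -14
  P[1]: 12 + -14 = -2
  P[2]: 28 + -14 = 14
  P[3]: 34 + -14 = 20
  P[4]: 48 + -14 = 34
  P[5]: 44 + -14 = 30
  P[6]: 46 + -14 = 32
  P[7]: 51 + -14 = 37

Answer: 1:-2 2:14 3:20 4:34 5:30 6:32 7:37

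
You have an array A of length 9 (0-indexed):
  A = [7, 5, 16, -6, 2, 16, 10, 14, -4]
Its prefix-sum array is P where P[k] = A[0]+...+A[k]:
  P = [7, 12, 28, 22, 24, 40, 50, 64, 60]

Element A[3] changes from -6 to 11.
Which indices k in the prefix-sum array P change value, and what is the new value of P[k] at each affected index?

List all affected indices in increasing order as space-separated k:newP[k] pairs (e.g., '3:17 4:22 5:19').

P[k] = A[0] + ... + A[k]
P[k] includes A[3] iff k >= 3
Affected indices: 3, 4, ..., 8; delta = 17
  P[3]: 22 + 17 = 39
  P[4]: 24 + 17 = 41
  P[5]: 40 + 17 = 57
  P[6]: 50 + 17 = 67
  P[7]: 64 + 17 = 81
  P[8]: 60 + 17 = 77

Answer: 3:39 4:41 5:57 6:67 7:81 8:77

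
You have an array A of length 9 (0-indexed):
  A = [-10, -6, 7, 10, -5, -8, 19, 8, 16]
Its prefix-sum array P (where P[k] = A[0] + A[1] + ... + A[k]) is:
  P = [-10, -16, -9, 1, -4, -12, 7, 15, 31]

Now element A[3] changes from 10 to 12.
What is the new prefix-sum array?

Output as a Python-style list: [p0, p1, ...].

Answer: [-10, -16, -9, 3, -2, -10, 9, 17, 33]

Derivation:
Change: A[3] 10 -> 12, delta = 2
P[k] for k < 3: unchanged (A[3] not included)
P[k] for k >= 3: shift by delta = 2
  P[0] = -10 + 0 = -10
  P[1] = -16 + 0 = -16
  P[2] = -9 + 0 = -9
  P[3] = 1 + 2 = 3
  P[4] = -4 + 2 = -2
  P[5] = -12 + 2 = -10
  P[6] = 7 + 2 = 9
  P[7] = 15 + 2 = 17
  P[8] = 31 + 2 = 33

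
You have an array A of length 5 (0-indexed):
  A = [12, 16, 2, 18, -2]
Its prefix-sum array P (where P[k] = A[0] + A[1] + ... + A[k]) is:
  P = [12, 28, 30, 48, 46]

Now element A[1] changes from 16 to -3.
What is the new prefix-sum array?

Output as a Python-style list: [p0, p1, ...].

Answer: [12, 9, 11, 29, 27]

Derivation:
Change: A[1] 16 -> -3, delta = -19
P[k] for k < 1: unchanged (A[1] not included)
P[k] for k >= 1: shift by delta = -19
  P[0] = 12 + 0 = 12
  P[1] = 28 + -19 = 9
  P[2] = 30 + -19 = 11
  P[3] = 48 + -19 = 29
  P[4] = 46 + -19 = 27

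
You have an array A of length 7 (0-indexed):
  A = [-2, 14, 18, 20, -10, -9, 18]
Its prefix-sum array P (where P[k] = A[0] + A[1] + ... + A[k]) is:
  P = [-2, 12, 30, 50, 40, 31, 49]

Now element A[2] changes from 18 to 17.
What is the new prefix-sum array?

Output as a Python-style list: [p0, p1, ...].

Change: A[2] 18 -> 17, delta = -1
P[k] for k < 2: unchanged (A[2] not included)
P[k] for k >= 2: shift by delta = -1
  P[0] = -2 + 0 = -2
  P[1] = 12 + 0 = 12
  P[2] = 30 + -1 = 29
  P[3] = 50 + -1 = 49
  P[4] = 40 + -1 = 39
  P[5] = 31 + -1 = 30
  P[6] = 49 + -1 = 48

Answer: [-2, 12, 29, 49, 39, 30, 48]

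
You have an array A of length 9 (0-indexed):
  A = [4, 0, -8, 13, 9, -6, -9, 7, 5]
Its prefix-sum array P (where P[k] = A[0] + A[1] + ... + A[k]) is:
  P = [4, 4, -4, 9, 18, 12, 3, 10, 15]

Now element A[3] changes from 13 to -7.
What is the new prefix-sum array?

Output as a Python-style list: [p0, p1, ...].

Change: A[3] 13 -> -7, delta = -20
P[k] for k < 3: unchanged (A[3] not included)
P[k] for k >= 3: shift by delta = -20
  P[0] = 4 + 0 = 4
  P[1] = 4 + 0 = 4
  P[2] = -4 + 0 = -4
  P[3] = 9 + -20 = -11
  P[4] = 18 + -20 = -2
  P[5] = 12 + -20 = -8
  P[6] = 3 + -20 = -17
  P[7] = 10 + -20 = -10
  P[8] = 15 + -20 = -5

Answer: [4, 4, -4, -11, -2, -8, -17, -10, -5]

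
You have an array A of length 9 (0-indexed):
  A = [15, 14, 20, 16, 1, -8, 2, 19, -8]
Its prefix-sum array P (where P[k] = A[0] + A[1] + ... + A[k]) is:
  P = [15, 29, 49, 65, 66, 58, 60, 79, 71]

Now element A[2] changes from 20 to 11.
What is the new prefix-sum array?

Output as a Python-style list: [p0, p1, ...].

Answer: [15, 29, 40, 56, 57, 49, 51, 70, 62]

Derivation:
Change: A[2] 20 -> 11, delta = -9
P[k] for k < 2: unchanged (A[2] not included)
P[k] for k >= 2: shift by delta = -9
  P[0] = 15 + 0 = 15
  P[1] = 29 + 0 = 29
  P[2] = 49 + -9 = 40
  P[3] = 65 + -9 = 56
  P[4] = 66 + -9 = 57
  P[5] = 58 + -9 = 49
  P[6] = 60 + -9 = 51
  P[7] = 79 + -9 = 70
  P[8] = 71 + -9 = 62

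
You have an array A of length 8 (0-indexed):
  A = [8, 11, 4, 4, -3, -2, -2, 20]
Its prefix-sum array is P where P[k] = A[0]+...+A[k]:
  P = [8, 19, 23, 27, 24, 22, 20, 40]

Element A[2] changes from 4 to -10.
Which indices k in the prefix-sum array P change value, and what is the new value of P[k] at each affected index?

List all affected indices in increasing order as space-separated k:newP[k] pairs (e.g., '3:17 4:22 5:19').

Answer: 2:9 3:13 4:10 5:8 6:6 7:26

Derivation:
P[k] = A[0] + ... + A[k]
P[k] includes A[2] iff k >= 2
Affected indices: 2, 3, ..., 7; delta = -14
  P[2]: 23 + -14 = 9
  P[3]: 27 + -14 = 13
  P[4]: 24 + -14 = 10
  P[5]: 22 + -14 = 8
  P[6]: 20 + -14 = 6
  P[7]: 40 + -14 = 26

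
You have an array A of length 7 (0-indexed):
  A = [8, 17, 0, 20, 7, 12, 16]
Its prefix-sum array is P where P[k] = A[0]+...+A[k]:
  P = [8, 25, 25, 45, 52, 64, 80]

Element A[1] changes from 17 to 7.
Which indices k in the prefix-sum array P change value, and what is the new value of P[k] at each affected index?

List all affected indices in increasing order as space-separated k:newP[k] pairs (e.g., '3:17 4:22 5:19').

Answer: 1:15 2:15 3:35 4:42 5:54 6:70

Derivation:
P[k] = A[0] + ... + A[k]
P[k] includes A[1] iff k >= 1
Affected indices: 1, 2, ..., 6; delta = -10
  P[1]: 25 + -10 = 15
  P[2]: 25 + -10 = 15
  P[3]: 45 + -10 = 35
  P[4]: 52 + -10 = 42
  P[5]: 64 + -10 = 54
  P[6]: 80 + -10 = 70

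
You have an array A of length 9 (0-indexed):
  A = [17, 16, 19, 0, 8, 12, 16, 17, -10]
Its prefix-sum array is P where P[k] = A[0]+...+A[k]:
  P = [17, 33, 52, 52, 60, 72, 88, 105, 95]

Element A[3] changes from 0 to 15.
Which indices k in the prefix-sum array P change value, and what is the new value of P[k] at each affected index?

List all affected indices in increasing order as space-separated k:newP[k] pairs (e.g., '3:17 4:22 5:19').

Answer: 3:67 4:75 5:87 6:103 7:120 8:110

Derivation:
P[k] = A[0] + ... + A[k]
P[k] includes A[3] iff k >= 3
Affected indices: 3, 4, ..., 8; delta = 15
  P[3]: 52 + 15 = 67
  P[4]: 60 + 15 = 75
  P[5]: 72 + 15 = 87
  P[6]: 88 + 15 = 103
  P[7]: 105 + 15 = 120
  P[8]: 95 + 15 = 110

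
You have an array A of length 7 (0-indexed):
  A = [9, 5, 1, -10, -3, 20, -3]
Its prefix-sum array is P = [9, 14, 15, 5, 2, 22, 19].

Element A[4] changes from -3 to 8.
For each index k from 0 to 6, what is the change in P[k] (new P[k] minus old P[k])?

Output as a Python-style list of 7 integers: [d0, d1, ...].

Answer: [0, 0, 0, 0, 11, 11, 11]

Derivation:
Element change: A[4] -3 -> 8, delta = 11
For k < 4: P[k] unchanged, delta_P[k] = 0
For k >= 4: P[k] shifts by exactly 11
Delta array: [0, 0, 0, 0, 11, 11, 11]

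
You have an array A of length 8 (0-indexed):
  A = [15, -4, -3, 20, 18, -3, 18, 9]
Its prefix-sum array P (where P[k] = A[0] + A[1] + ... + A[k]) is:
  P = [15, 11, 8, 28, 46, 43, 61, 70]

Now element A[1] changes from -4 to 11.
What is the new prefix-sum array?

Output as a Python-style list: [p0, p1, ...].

Answer: [15, 26, 23, 43, 61, 58, 76, 85]

Derivation:
Change: A[1] -4 -> 11, delta = 15
P[k] for k < 1: unchanged (A[1] not included)
P[k] for k >= 1: shift by delta = 15
  P[0] = 15 + 0 = 15
  P[1] = 11 + 15 = 26
  P[2] = 8 + 15 = 23
  P[3] = 28 + 15 = 43
  P[4] = 46 + 15 = 61
  P[5] = 43 + 15 = 58
  P[6] = 61 + 15 = 76
  P[7] = 70 + 15 = 85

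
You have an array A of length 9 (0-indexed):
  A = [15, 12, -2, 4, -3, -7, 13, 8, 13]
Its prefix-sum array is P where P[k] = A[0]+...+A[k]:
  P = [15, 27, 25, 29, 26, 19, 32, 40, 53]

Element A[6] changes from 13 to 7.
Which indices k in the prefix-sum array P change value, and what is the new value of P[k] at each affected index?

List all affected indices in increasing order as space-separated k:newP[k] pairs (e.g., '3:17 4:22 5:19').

P[k] = A[0] + ... + A[k]
P[k] includes A[6] iff k >= 6
Affected indices: 6, 7, ..., 8; delta = -6
  P[6]: 32 + -6 = 26
  P[7]: 40 + -6 = 34
  P[8]: 53 + -6 = 47

Answer: 6:26 7:34 8:47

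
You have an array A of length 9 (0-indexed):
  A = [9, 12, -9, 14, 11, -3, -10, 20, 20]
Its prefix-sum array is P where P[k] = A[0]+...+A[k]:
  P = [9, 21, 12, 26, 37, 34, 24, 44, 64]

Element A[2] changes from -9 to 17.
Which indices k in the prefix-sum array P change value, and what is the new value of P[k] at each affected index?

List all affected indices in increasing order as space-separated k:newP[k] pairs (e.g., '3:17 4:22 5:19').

Answer: 2:38 3:52 4:63 5:60 6:50 7:70 8:90

Derivation:
P[k] = A[0] + ... + A[k]
P[k] includes A[2] iff k >= 2
Affected indices: 2, 3, ..., 8; delta = 26
  P[2]: 12 + 26 = 38
  P[3]: 26 + 26 = 52
  P[4]: 37 + 26 = 63
  P[5]: 34 + 26 = 60
  P[6]: 24 + 26 = 50
  P[7]: 44 + 26 = 70
  P[8]: 64 + 26 = 90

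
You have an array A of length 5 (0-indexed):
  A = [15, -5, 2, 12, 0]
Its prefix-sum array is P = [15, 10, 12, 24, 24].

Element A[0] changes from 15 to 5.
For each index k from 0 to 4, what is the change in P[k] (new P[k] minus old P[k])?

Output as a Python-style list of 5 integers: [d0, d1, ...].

Element change: A[0] 15 -> 5, delta = -10
For k < 0: P[k] unchanged, delta_P[k] = 0
For k >= 0: P[k] shifts by exactly -10
Delta array: [-10, -10, -10, -10, -10]

Answer: [-10, -10, -10, -10, -10]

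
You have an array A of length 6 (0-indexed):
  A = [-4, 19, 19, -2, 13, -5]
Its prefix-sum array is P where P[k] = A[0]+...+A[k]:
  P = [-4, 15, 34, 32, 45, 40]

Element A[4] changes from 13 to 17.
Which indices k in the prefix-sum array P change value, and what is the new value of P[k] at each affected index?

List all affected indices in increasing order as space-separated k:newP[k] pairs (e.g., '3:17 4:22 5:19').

P[k] = A[0] + ... + A[k]
P[k] includes A[4] iff k >= 4
Affected indices: 4, 5, ..., 5; delta = 4
  P[4]: 45 + 4 = 49
  P[5]: 40 + 4 = 44

Answer: 4:49 5:44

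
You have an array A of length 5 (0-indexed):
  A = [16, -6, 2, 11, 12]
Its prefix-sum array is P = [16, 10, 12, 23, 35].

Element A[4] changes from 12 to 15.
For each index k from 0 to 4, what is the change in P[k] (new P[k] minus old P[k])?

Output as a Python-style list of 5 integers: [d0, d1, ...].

Element change: A[4] 12 -> 15, delta = 3
For k < 4: P[k] unchanged, delta_P[k] = 0
For k >= 4: P[k] shifts by exactly 3
Delta array: [0, 0, 0, 0, 3]

Answer: [0, 0, 0, 0, 3]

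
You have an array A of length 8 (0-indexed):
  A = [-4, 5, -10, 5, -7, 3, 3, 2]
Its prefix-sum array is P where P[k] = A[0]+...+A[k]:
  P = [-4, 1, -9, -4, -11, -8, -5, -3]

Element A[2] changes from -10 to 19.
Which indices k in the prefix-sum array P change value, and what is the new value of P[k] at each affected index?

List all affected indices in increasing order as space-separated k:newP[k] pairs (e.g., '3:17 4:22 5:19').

Answer: 2:20 3:25 4:18 5:21 6:24 7:26

Derivation:
P[k] = A[0] + ... + A[k]
P[k] includes A[2] iff k >= 2
Affected indices: 2, 3, ..., 7; delta = 29
  P[2]: -9 + 29 = 20
  P[3]: -4 + 29 = 25
  P[4]: -11 + 29 = 18
  P[5]: -8 + 29 = 21
  P[6]: -5 + 29 = 24
  P[7]: -3 + 29 = 26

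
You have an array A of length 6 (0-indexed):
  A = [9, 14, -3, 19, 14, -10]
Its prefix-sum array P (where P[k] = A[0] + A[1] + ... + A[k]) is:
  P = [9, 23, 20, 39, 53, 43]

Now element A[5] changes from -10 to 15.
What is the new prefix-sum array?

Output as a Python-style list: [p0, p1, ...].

Change: A[5] -10 -> 15, delta = 25
P[k] for k < 5: unchanged (A[5] not included)
P[k] for k >= 5: shift by delta = 25
  P[0] = 9 + 0 = 9
  P[1] = 23 + 0 = 23
  P[2] = 20 + 0 = 20
  P[3] = 39 + 0 = 39
  P[4] = 53 + 0 = 53
  P[5] = 43 + 25 = 68

Answer: [9, 23, 20, 39, 53, 68]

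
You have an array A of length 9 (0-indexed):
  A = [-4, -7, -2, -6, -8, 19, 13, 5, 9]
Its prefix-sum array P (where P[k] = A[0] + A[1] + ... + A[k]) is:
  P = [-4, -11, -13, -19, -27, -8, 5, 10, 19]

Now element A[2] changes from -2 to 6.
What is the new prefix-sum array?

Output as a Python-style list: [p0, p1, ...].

Answer: [-4, -11, -5, -11, -19, 0, 13, 18, 27]

Derivation:
Change: A[2] -2 -> 6, delta = 8
P[k] for k < 2: unchanged (A[2] not included)
P[k] for k >= 2: shift by delta = 8
  P[0] = -4 + 0 = -4
  P[1] = -11 + 0 = -11
  P[2] = -13 + 8 = -5
  P[3] = -19 + 8 = -11
  P[4] = -27 + 8 = -19
  P[5] = -8 + 8 = 0
  P[6] = 5 + 8 = 13
  P[7] = 10 + 8 = 18
  P[8] = 19 + 8 = 27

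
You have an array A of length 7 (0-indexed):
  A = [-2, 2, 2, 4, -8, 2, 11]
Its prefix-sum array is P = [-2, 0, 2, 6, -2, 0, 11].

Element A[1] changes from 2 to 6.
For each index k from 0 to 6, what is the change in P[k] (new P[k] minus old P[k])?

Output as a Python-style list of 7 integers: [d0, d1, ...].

Element change: A[1] 2 -> 6, delta = 4
For k < 1: P[k] unchanged, delta_P[k] = 0
For k >= 1: P[k] shifts by exactly 4
Delta array: [0, 4, 4, 4, 4, 4, 4]

Answer: [0, 4, 4, 4, 4, 4, 4]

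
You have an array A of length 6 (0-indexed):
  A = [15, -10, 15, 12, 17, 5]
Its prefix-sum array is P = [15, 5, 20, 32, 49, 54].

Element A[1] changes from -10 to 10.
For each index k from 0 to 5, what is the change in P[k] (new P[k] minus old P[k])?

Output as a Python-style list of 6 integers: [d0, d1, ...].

Answer: [0, 20, 20, 20, 20, 20]

Derivation:
Element change: A[1] -10 -> 10, delta = 20
For k < 1: P[k] unchanged, delta_P[k] = 0
For k >= 1: P[k] shifts by exactly 20
Delta array: [0, 20, 20, 20, 20, 20]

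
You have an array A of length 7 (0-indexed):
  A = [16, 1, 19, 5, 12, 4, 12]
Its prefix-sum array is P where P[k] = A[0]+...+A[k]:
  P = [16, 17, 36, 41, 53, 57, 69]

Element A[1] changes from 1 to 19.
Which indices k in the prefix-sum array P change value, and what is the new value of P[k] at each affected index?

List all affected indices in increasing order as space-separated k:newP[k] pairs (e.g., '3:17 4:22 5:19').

P[k] = A[0] + ... + A[k]
P[k] includes A[1] iff k >= 1
Affected indices: 1, 2, ..., 6; delta = 18
  P[1]: 17 + 18 = 35
  P[2]: 36 + 18 = 54
  P[3]: 41 + 18 = 59
  P[4]: 53 + 18 = 71
  P[5]: 57 + 18 = 75
  P[6]: 69 + 18 = 87

Answer: 1:35 2:54 3:59 4:71 5:75 6:87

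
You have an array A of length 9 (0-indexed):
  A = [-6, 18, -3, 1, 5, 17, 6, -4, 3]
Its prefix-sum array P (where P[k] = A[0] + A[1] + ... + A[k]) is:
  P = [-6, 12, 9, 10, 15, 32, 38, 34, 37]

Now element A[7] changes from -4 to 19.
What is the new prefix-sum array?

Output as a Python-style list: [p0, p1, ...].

Change: A[7] -4 -> 19, delta = 23
P[k] for k < 7: unchanged (A[7] not included)
P[k] for k >= 7: shift by delta = 23
  P[0] = -6 + 0 = -6
  P[1] = 12 + 0 = 12
  P[2] = 9 + 0 = 9
  P[3] = 10 + 0 = 10
  P[4] = 15 + 0 = 15
  P[5] = 32 + 0 = 32
  P[6] = 38 + 0 = 38
  P[7] = 34 + 23 = 57
  P[8] = 37 + 23 = 60

Answer: [-6, 12, 9, 10, 15, 32, 38, 57, 60]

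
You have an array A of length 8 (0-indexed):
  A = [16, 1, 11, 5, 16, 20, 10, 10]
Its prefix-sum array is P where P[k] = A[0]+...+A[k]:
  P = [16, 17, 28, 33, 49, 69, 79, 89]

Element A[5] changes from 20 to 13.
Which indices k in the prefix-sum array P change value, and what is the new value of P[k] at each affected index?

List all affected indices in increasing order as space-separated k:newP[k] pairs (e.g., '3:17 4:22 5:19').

Answer: 5:62 6:72 7:82

Derivation:
P[k] = A[0] + ... + A[k]
P[k] includes A[5] iff k >= 5
Affected indices: 5, 6, ..., 7; delta = -7
  P[5]: 69 + -7 = 62
  P[6]: 79 + -7 = 72
  P[7]: 89 + -7 = 82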